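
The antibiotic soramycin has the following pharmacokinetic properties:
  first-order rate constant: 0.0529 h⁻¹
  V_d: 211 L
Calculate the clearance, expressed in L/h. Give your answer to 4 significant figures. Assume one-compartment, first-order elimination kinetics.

11.16 L/h

CL = k × Vd = 0.0529 × 211 = 11.16 L/h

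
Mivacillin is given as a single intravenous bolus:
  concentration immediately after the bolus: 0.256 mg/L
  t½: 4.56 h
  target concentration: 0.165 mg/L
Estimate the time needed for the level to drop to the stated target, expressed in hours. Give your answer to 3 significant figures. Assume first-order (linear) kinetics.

2.89 h

k = ln2 / t½ = 0.693147 / 4.56 = 0.1520 h⁻¹
t = ln(C₀ / C) / k = ln(0.2560 / 0.165) / 0.1520
  = ln(1.552) / 0.1520 = 0.4395 / 0.1520 = 2.891 h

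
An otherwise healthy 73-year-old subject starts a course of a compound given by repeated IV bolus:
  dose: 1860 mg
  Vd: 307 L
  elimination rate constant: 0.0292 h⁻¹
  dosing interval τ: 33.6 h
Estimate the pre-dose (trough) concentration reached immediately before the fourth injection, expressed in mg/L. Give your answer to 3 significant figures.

3.44 mg/L

C₀ per dose = Dose / Vd = 1860 / 307 = 6.059 mg/L
Fraction remaining after one interval: r = e^(−kτ) = e^(−0.02920 × 33.6) = 0.3749
Before dose 4, 3 doses have been given (aged 1τ, 2τ, 3τ).
C_trough = C₀ × (r + r² + … + r^3) = C₀ × r(1−r^3)/(1−r)
        = 6.059 × 0.3749 × (1 − 0.05269) / (1 − 0.3749) = 3.442 mg/L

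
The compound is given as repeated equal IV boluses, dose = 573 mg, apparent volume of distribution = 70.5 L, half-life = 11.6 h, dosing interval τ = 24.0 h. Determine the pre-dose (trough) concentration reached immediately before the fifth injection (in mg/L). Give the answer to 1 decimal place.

C₀ per dose = Dose / Vd = 573 / 70.5 = 8.128 mg/L
k = ln2 / t½ = 0.693147 / 11.6 = 0.05975 h⁻¹
Fraction remaining after one interval: r = e^(−kτ) = e^(−0.05975 × 24.0) = 0.2384
Before dose 5, 4 doses have been given (aged 1τ, 2τ, 3τ, 4τ).
C_trough = C₀ × (r + r² + … + r^4) = C₀ × r(1−r^4)/(1−r)
        = 8.128 × 0.2384 × (1 − 0.003230) / (1 − 0.2384) = 2.536 mg/L

2.5 mg/L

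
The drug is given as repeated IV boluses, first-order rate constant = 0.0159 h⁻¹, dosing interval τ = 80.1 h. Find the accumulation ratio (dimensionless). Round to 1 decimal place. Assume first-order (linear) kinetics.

1.4

e^(−kτ) = e^(−0.01590 × 80.1) = 0.2798
Accumulation ratio R = 1 / (1 − e^(−kτ)) = 1 / (1 − 0.2798) = 1.389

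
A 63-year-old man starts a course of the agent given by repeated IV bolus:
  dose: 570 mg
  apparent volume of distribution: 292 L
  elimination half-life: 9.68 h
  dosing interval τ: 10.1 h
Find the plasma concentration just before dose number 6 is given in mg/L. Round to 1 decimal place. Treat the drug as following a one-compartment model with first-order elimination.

C₀ per dose = Dose / Vd = 570 / 292 = 1.952 mg/L
k = ln2 / t½ = 0.693147 / 9.68 = 0.07161 h⁻¹
Fraction remaining after one interval: r = e^(−kτ) = e^(−0.07161 × 10.1) = 0.4852
Before dose 6, 5 doses have been given (aged 1τ, 2τ, 3τ, 4τ, 5τ).
C_trough = C₀ × (r + r² + … + r^5) = C₀ × r(1−r^5)/(1−r)
        = 1.952 × 0.4852 × (1 − 0.02689) / (1 − 0.4852) = 1.790 mg/L

1.8 mg/L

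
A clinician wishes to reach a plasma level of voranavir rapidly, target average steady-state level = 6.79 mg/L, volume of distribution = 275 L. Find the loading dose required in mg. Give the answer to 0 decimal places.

1867 mg

LD = Css × Vd = 6.79 × 275 = 1867 mg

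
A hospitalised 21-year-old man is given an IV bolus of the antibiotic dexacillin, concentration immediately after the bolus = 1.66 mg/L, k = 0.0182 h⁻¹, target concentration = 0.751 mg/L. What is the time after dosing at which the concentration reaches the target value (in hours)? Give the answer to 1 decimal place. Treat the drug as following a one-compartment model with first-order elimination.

t = ln(C₀ / C) / k = ln(1.660 / 0.751) / 0.01820
  = ln(2.210) / 0.01820 = 0.7930 / 0.01820 = 43.57 h

43.6 h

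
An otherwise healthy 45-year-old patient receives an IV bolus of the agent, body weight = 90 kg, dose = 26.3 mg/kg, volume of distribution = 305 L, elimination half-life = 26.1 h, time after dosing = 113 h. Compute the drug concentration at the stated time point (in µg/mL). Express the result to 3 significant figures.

0.386 µg/mL

Total dose = 26.3 × 90 = 2367 mg
C₀ = Dose / Vd = 2367 / 305 = 7.761 mg/L
k = ln2 / t½ = 0.693147 / 26.1 = 0.02656 h⁻¹
C = C₀ · e^(−k·t) = 7.761 × e^(−0.02656 × 113)
  = 7.761 × 0.04972 = 0.3859 mg/L
(0.3859 mg/L = 0.3859 µg/mL)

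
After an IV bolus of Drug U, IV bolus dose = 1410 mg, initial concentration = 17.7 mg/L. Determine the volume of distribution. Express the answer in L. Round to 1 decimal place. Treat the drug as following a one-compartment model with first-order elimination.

Vd = Dose / C₀ = 1410 / 17.7 = 79.66 L

79.7 L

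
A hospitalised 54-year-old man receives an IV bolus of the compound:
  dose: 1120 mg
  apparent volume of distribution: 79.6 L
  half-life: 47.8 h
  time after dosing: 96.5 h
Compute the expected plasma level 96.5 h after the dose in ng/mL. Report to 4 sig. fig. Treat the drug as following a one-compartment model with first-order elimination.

C₀ = Dose / Vd = 1120 / 79.6 = 14.07 mg/L
k = ln2 / t½ = 0.693147 / 47.8 = 0.01450 h⁻¹
C = C₀ · e^(−k·t) = 14.07 × e^(−0.01450 × 96.5)
  = 14.07 × 0.2468 = 3.472 mg/L
Convert: 3.472 mg/L × 1000 = 3472 ng/mL

3472 ng/mL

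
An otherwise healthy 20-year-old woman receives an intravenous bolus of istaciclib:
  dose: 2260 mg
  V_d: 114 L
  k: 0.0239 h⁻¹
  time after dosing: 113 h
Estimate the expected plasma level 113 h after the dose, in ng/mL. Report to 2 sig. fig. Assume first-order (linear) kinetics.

C₀ = Dose / Vd = 2260 / 114 = 19.82 mg/L
C = C₀ · e^(−k·t) = 19.82 × e^(−0.02390 × 113)
  = 19.82 × 0.06716 = 1.331 mg/L
Convert: 1.331 mg/L × 1000 = 1331 ng/mL

1300 ng/mL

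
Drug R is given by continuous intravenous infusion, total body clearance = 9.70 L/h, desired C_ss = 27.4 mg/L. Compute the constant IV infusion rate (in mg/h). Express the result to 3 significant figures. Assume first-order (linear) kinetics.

At steady state, infusion rate R₀ = Css × CL = 27.4 × 9.700 = 265.8 mg/h

266 mg/h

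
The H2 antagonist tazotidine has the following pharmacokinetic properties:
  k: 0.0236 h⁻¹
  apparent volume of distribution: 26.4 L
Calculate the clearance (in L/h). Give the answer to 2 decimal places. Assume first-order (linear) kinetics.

CL = k × Vd = 0.0236 × 26.4 = 0.6230 L/h

0.62 L/h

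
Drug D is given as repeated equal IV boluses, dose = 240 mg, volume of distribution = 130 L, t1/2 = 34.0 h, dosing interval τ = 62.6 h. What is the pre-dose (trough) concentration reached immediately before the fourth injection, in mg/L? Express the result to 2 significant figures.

C₀ per dose = Dose / Vd = 240 / 130 = 1.846 mg/L
k = ln2 / t½ = 0.693147 / 34.0 = 0.02039 h⁻¹
Fraction remaining after one interval: r = e^(−kτ) = e^(−0.02039 × 62.6) = 0.2790
Before dose 4, 3 doses have been given (aged 1τ, 2τ, 3τ).
C_trough = C₀ × (r + r² + … + r^3) = C₀ × r(1−r^3)/(1−r)
        = 1.846 × 0.2790 × (1 − 0.02172) / (1 − 0.2790) = 0.6988 mg/L

0.70 mg/L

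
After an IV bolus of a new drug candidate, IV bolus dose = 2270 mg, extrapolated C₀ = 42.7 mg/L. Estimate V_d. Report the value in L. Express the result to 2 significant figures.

Vd = Dose / C₀ = 2270 / 42.7 = 53.16 L

53 L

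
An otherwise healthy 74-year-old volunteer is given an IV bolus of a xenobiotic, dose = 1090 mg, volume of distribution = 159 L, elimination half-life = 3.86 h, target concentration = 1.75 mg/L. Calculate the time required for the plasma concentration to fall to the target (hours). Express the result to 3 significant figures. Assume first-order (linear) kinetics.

7.60 h

C₀ = Dose / Vd = 1090 / 159 = 6.855 mg/L
k = ln2 / t½ = 0.693147 / 3.86 = 0.1796 h⁻¹
t = ln(C₀ / C) / k = ln(6.855 / 1.75) / 0.1796
  = ln(3.917) / 0.1796 = 1.365 / 0.1796 = 7.600 h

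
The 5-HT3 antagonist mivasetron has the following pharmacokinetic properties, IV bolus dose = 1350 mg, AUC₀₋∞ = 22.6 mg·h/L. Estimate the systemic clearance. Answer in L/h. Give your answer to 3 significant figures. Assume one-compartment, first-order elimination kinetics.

CL = Dose / AUC = 1350 / 22.6 = 59.73 L/h

59.7 L/h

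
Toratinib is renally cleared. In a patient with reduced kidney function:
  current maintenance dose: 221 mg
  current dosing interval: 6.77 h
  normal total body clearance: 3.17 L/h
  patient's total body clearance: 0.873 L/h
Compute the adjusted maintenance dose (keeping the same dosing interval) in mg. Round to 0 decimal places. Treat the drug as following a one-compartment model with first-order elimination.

61 mg

To keep the same average steady-state level, dosing rate must scale with clearance.
CL ratio = 0.873 / 3.17 = 0.2754
New dose (same interval) = 221 × 0.2754 = 60.86 mg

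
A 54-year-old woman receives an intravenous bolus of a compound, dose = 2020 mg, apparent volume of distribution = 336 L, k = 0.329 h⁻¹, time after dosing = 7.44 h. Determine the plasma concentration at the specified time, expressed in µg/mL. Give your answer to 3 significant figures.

C₀ = Dose / Vd = 2020 / 336 = 6.012 mg/L
C = C₀ · e^(−k·t) = 6.012 × e^(−0.3290 × 7.44)
  = 6.012 × 0.08649 = 0.5200 mg/L
(0.5200 mg/L = 0.5200 µg/mL)

0.520 µg/mL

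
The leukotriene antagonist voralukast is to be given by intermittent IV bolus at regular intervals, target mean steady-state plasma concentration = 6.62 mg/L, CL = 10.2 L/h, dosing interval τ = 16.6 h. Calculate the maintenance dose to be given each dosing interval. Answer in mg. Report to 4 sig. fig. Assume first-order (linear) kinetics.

At steady state, Dose/τ = Css × CL.
Dose = Css × CL × τ = 6.62 × 10.20 × 16.6 = 1121 mg

1121 mg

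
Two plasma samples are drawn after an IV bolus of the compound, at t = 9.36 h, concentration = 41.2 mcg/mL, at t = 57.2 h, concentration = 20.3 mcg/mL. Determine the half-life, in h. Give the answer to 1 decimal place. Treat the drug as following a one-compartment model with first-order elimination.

46.8 h

k = ln(C₁/C₂) / (t₂ − t₁) = ln(41.2/20.3) / (57.2 − 9.36)
  = 0.7078 / 47.84 = 0.01480 h⁻¹
t½ = ln2 / k = 0.693147 / 0.01480 = 46.83 h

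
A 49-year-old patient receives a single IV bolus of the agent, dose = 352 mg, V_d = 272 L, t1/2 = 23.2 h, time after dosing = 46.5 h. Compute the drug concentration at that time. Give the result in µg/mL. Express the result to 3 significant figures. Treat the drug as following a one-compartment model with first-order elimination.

C₀ = Dose / Vd = 352.0 / 272 = 1.294 mg/L
k = ln2 / t½ = 0.693147 / 23.2 = 0.02988 h⁻¹
C = C₀ · e^(−k·t) = 1.294 × e^(−0.02988 × 46.5)
  = 1.294 × 0.2492 = 0.3225 mg/L
(0.3225 mg/L = 0.3225 µg/mL)

0.323 µg/mL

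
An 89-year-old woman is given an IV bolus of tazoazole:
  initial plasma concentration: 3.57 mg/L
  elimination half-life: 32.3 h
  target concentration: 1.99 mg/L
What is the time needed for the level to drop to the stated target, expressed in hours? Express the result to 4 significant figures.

27.23 h

k = ln2 / t½ = 0.693147 / 32.3 = 0.02146 h⁻¹
t = ln(C₀ / C) / k = ln(3.570 / 1.99) / 0.02146
  = ln(1.794) / 0.02146 = 0.5844 / 0.02146 = 27.23 h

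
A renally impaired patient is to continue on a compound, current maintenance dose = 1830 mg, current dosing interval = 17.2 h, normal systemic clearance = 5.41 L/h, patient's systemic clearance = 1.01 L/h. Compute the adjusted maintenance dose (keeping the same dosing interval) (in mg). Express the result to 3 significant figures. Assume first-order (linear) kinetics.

To keep the same average steady-state level, dosing rate must scale with clearance.
CL ratio = 1.01 / 5.41 = 0.1867
New dose (same interval) = 1830 × 0.1867 = 341.7 mg

342 mg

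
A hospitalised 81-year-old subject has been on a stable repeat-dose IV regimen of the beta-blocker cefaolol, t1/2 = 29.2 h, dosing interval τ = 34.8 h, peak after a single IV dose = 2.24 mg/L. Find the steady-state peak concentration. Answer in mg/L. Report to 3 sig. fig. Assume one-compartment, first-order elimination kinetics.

3.98 mg/L

k = ln2 / t½ = 0.693147 / 29.2 = 0.02374 h⁻¹
e^(−kτ) = e^(−0.02374 × 34.8) = 0.4377
Accumulation ratio R = 1 / (1 − e^(−kτ)) = 1 / (1 − 0.4377) = 1.778
Steady-state peak = C₀ × R = 2.24 × 1.778 = 3.983 mg/L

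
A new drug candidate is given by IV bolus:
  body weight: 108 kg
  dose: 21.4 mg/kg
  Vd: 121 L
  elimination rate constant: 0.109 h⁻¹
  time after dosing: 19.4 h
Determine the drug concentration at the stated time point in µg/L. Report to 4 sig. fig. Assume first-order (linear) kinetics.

Total dose = 21.4 × 108 = 2311 mg
C₀ = Dose / Vd = 2311 / 121 = 19.10 mg/L
C = C₀ · e^(−k·t) = 19.10 × e^(−0.1090 × 19.4)
  = 19.10 × 0.1207 = 2.305 mg/L
Convert: 2.305 mg/L × 1000 = 2305 µg/L

2305 µg/L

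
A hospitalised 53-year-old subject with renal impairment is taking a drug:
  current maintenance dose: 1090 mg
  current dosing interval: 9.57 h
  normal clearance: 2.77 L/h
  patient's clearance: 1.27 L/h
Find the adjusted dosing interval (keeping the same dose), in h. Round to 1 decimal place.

20.9 h

To keep the same average steady-state level, dosing rate must scale with clearance.
CL ratio = 1.27 / 2.77 = 0.4585
New interval (same dose) = 9.57 / 0.4585 = 20.87 h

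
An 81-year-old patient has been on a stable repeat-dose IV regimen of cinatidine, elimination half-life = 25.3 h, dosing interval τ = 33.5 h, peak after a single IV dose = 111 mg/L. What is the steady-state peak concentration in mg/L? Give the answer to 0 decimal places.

185 mg/L

k = ln2 / t½ = 0.693147 / 25.3 = 0.02740 h⁻¹
e^(−kτ) = e^(−0.02740 × 33.5) = 0.3994
Accumulation ratio R = 1 / (1 − e^(−kτ)) = 1 / (1 − 0.3994) = 1.665
Steady-state peak = C₀ × R = 111 × 1.665 = 184.8 mg/L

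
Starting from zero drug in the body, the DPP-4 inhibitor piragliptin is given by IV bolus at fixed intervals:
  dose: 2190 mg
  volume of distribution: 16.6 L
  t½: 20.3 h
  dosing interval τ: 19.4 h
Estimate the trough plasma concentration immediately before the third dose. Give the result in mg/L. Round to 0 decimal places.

C₀ per dose = Dose / Vd = 2190 / 16.6 = 131.9 mg/L
k = ln2 / t½ = 0.693147 / 20.3 = 0.03415 h⁻¹
Fraction remaining after one interval: r = e^(−kτ) = e^(−0.03415 × 19.4) = 0.5156
Before dose 3, 2 doses have been given (aged 1τ, 2τ).
C_trough = C₀ × (r + r²) = 131.9 × (0.5156 + 0.2658) = 103.1 mg/L

103 mg/L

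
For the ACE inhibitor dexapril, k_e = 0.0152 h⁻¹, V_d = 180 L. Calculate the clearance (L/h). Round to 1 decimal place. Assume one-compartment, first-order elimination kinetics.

CL = k × Vd = 0.0152 × 180 = 2.736 L/h

2.7 L/h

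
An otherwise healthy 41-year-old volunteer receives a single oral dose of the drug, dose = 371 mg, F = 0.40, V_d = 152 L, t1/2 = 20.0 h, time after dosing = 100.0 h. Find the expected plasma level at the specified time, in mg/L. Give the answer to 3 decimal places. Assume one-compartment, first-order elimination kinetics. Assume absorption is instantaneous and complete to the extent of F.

Amount reaching circulation = F × Dose = 0.40 × 371.0 = 148.4 mg
C₀ = F·Dose / Vd = 148.4 / 152 = 0.9763 mg/L
k = ln2 / t½ = 0.693147 / 20.0 = 0.03466 h⁻¹
t / t½ = 100.0 / 20.0 = 5 half-lives
C = C₀ × (1/2)^5 = 0.9763 × 0.03125 = 0.03051 mg/L

0.031 mg/L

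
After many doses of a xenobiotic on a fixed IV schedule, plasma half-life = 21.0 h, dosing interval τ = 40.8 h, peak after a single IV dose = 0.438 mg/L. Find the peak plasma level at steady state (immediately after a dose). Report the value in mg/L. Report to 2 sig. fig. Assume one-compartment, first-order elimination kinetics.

0.59 mg/L

k = ln2 / t½ = 0.693147 / 21.0 = 0.03301 h⁻¹
e^(−kτ) = e^(−0.03301 × 40.8) = 0.2601
Accumulation ratio R = 1 / (1 − e^(−kτ)) = 1 / (1 − 0.2601) = 1.352
Steady-state peak = C₀ × R = 0.438 × 1.352 = 0.5922 mg/L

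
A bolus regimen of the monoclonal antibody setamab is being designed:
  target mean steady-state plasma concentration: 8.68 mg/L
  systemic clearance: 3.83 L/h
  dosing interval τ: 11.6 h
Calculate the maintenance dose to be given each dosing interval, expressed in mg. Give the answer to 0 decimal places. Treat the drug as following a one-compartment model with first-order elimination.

386 mg

At steady state, Dose/τ = Css × CL.
Dose = Css × CL × τ = 8.68 × 3.830 × 11.6 = 385.6 mg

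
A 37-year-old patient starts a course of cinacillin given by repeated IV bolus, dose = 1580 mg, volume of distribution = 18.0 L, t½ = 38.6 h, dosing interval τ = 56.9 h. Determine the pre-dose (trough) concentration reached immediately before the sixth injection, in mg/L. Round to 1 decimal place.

C₀ per dose = Dose / Vd = 1580 / 18.0 = 87.78 mg/L
k = ln2 / t½ = 0.693147 / 38.6 = 0.01796 h⁻¹
Fraction remaining after one interval: r = e^(−kτ) = e^(−0.01796 × 56.9) = 0.3599
Before dose 6, 5 doses have been given (aged 1τ, 2τ, 3τ, 4τ, 5τ).
C_trough = C₀ × (r + r² + … + r^5) = C₀ × r(1−r^5)/(1−r)
        = 87.78 × 0.3599 × (1 − 0.006038) / (1 − 0.3599) = 49.06 mg/L

49.1 mg/L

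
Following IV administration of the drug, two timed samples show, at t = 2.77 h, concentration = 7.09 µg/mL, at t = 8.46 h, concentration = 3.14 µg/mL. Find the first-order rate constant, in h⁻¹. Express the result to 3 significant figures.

0.143 h⁻¹

k = ln(C₁/C₂) / (t₂ − t₁) = ln(7.09/3.14) / (8.46 − 2.77)
  = 0.8145 / 5.690 = 0.1431 h⁻¹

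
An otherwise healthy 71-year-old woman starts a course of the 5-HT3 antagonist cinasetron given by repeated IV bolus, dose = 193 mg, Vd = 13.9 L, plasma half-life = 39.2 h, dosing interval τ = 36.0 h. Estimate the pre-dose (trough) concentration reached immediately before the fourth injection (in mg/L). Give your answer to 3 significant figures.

C₀ per dose = Dose / Vd = 193 / 13.9 = 13.88 mg/L
k = ln2 / t½ = 0.693147 / 39.2 = 0.01768 h⁻¹
Fraction remaining after one interval: r = e^(−kτ) = e^(−0.01768 × 36.0) = 0.5292
Before dose 4, 3 doses have been given (aged 1τ, 2τ, 3τ).
C_trough = C₀ × (r + r² + … + r^3) = C₀ × r(1−r^3)/(1−r)
        = 13.88 × 0.5292 × (1 − 0.1482) / (1 − 0.5292) = 13.29 mg/L

13.3 mg/L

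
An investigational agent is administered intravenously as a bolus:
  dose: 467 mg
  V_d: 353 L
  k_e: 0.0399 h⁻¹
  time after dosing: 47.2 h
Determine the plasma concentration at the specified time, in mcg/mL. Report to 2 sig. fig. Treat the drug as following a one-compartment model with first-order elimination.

0.20 mcg/mL

C₀ = Dose / Vd = 467.0 / 353 = 1.323 mg/L
C = C₀ · e^(−k·t) = 1.323 × e^(−0.03990 × 47.2)
  = 1.323 × 0.1521 = 0.2012 mg/L
(0.2012 mg/L = 0.2012 mcg/mL)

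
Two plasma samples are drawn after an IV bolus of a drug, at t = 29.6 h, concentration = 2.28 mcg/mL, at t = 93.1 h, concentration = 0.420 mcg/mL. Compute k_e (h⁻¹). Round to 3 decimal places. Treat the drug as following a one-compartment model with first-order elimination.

0.027 h⁻¹

k = ln(C₁/C₂) / (t₂ − t₁) = ln(2.28/0.420) / (93.1 − 29.6)
  = 1.692 / 63.50 = 0.02665 h⁻¹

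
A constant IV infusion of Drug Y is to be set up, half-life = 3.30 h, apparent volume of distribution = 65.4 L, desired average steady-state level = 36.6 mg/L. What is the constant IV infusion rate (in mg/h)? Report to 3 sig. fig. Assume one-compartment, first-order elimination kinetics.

503 mg/h

k = ln2 / t½ = 0.693147 / 3.30 = 0.2100 h⁻¹
CL = k × Vd = 0.2100 × 65.4 = 13.73 L/h
At steady state, infusion rate R₀ = Css × CL = 36.6 × 13.73 = 502.5 mg/h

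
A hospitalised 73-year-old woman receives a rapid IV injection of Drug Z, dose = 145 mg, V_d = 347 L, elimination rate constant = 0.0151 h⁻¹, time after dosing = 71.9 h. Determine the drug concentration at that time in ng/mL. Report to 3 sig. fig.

C₀ = Dose / Vd = 145.0 / 347 = 0.4179 mg/L
C = C₀ · e^(−k·t) = 0.4179 × e^(−0.01510 × 71.9)
  = 0.4179 × 0.3377 = 0.1411 mg/L
Convert: 0.1411 mg/L × 1000 = 141.1 ng/mL

141 ng/mL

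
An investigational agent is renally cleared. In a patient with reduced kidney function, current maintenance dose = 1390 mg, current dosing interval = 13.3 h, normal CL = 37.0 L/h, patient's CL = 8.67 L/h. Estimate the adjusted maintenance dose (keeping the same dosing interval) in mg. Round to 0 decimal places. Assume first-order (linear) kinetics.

326 mg

To keep the same average steady-state level, dosing rate must scale with clearance.
CL ratio = 8.67 / 37.0 = 0.2343
New dose (same interval) = 1390 × 0.2343 = 325.7 mg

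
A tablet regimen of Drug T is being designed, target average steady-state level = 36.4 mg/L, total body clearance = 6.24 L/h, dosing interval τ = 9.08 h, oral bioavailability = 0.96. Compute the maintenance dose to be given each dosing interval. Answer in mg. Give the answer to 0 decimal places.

At steady state, F × (Dose/τ) = Css × CL.
Dose = Css × CL × τ / F = 36.4 × 6.240 × 9.08 / 0.96 = 2148 mg

2148 mg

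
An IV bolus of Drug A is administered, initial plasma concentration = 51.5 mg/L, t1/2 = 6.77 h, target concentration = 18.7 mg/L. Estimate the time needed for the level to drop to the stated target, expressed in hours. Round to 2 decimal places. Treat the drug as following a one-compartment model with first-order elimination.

k = ln2 / t½ = 0.693147 / 6.77 = 0.1024 h⁻¹
t = ln(C₀ / C) / k = ln(51.50 / 18.7) / 0.1024
  = ln(2.754) / 0.1024 = 1.013 / 0.1024 = 9.893 h

9.89 h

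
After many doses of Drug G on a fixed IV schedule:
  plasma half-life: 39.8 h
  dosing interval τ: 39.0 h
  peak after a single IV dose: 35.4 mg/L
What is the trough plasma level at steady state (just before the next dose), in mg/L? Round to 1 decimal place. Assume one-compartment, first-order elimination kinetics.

36.4 mg/L

k = ln2 / t½ = 0.693147 / 39.8 = 0.01742 h⁻¹
e^(−kτ) = e^(−0.01742 × 39.0) = 0.5069
Accumulation ratio R = 1 / (1 − e^(−kτ)) = 1 / (1 − 0.5069) = 2.028
Steady-state trough = C₀ × R × e^(−kτ) = 35.4 × 2.028 × 0.5069 = 36.39 mg/L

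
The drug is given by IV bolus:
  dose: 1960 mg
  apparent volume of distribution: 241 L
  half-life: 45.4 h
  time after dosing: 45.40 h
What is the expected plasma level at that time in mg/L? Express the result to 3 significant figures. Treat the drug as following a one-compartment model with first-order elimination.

4.07 mg/L

C₀ = Dose / Vd = 1960 / 241 = 8.133 mg/L
k = ln2 / t½ = 0.693147 / 45.4 = 0.01527 h⁻¹
t / t½ = 45.40 / 45.4 = 1 half-lives
C = C₀ × (1/2)^1 = 8.133 × 0.5000 = 4.067 mg/L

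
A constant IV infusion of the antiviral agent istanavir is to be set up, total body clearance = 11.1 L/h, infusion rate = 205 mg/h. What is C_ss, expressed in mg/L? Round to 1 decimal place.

At steady state Css = R₀ / CL = 205 / 11.10 = 18.47 mg/L

18.5 mg/L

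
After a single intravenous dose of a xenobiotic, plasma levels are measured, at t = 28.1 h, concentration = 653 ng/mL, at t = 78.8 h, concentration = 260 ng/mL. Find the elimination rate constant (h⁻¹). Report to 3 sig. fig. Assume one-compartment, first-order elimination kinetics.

0.0182 h⁻¹

k = ln(C₁/C₂) / (t₂ − t₁) = ln(653/260) / (78.8 − 28.1)
  = 0.9209 / 50.70 = 0.01816 h⁻¹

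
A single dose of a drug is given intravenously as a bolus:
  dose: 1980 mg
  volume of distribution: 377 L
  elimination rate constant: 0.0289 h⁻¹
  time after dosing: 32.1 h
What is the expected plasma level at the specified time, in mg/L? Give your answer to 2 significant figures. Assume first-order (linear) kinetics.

C₀ = Dose / Vd = 1980 / 377 = 5.252 mg/L
C = C₀ · e^(−k·t) = 5.252 × e^(−0.02890 × 32.1)
  = 5.252 × 0.3955 = 2.077 mg/L

2.1 mg/L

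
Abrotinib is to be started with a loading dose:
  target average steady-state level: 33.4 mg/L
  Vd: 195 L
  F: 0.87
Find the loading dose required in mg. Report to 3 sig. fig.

LD = Css × Vd / F = 33.4 × 195 / 0.87 = 7486 mg

7490 mg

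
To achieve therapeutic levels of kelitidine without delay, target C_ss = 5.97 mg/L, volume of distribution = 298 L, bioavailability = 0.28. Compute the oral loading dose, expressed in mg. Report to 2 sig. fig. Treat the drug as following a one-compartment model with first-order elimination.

6400 mg

LD = Css × Vd / F = 5.97 × 298 / 0.28 = 6354 mg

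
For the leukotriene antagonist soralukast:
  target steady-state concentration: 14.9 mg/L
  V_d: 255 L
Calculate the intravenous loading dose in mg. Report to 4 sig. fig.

LD = Css × Vd = 14.9 × 255 = 3800 mg

3800 mg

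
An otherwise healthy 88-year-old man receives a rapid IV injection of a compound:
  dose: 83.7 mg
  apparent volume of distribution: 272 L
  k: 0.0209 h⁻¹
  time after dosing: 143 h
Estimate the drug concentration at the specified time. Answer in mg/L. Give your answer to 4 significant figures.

C₀ = Dose / Vd = 83.70 / 272 = 0.3077 mg/L
C = C₀ · e^(−k·t) = 0.3077 × e^(−0.02090 × 143)
  = 0.3077 × 0.05035 = 0.01549 mg/L

0.01549 mg/L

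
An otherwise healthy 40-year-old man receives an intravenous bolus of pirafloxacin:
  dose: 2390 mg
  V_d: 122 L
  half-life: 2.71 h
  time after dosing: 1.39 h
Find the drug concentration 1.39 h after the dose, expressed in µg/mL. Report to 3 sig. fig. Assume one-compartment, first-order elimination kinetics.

13.7 µg/mL

C₀ = Dose / Vd = 2390 / 122 = 19.59 mg/L
k = ln2 / t½ = 0.693147 / 2.71 = 0.2558 h⁻¹
C = C₀ · e^(−k·t) = 19.59 × e^(−0.2558 × 1.39)
  = 19.59 × 0.7008 = 13.73 mg/L
(13.73 mg/L = 13.73 µg/mL)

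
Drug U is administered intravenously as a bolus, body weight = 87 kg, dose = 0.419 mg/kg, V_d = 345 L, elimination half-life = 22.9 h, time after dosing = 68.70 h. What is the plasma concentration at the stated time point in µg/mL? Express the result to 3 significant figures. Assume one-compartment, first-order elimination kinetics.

0.0132 µg/mL

Total dose = 0.419 × 87 = 36.45 mg
C₀ = Dose / Vd = 36.45 / 345 = 0.1057 mg/L
k = ln2 / t½ = 0.693147 / 22.9 = 0.03027 h⁻¹
t / t½ = 68.70 / 22.9 = 3 half-lives
C = C₀ × (1/2)^3 = 0.1057 × 0.1250 = 0.01321 mg/L
(0.01321 mg/L = 0.01321 µg/mL)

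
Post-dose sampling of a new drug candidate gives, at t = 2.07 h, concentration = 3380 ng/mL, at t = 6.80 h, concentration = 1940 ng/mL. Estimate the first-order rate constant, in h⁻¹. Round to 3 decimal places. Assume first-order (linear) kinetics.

0.117 h⁻¹

k = ln(C₁/C₂) / (t₂ − t₁) = ln(3380/1940) / (6.80 − 2.07)
  = 0.5552 / 4.730 = 0.1174 h⁻¹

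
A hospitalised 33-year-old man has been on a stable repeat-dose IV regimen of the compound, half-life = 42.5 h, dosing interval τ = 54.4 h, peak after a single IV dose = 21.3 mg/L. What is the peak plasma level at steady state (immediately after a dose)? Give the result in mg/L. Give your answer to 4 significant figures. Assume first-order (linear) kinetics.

k = ln2 / t½ = 0.693147 / 42.5 = 0.01631 h⁻¹
e^(−kτ) = e^(−0.01631 × 54.4) = 0.4118
Accumulation ratio R = 1 / (1 − e^(−kτ)) = 1 / (1 − 0.4118) = 1.700
Steady-state peak = C₀ × R = 21.3 × 1.700 = 36.21 mg/L

36.21 mg/L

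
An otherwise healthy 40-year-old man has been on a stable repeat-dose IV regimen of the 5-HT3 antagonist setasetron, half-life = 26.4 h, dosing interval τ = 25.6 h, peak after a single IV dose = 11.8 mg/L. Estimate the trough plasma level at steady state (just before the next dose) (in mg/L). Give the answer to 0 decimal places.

k = ln2 / t½ = 0.693147 / 26.4 = 0.02626 h⁻¹
e^(−kτ) = e^(−0.02626 × 25.6) = 0.5106
Accumulation ratio R = 1 / (1 − e^(−kτ)) = 1 / (1 − 0.5106) = 2.043
Steady-state trough = C₀ × R × e^(−kτ) = 11.8 × 2.043 × 0.5106 = 12.31 mg/L

12 mg/L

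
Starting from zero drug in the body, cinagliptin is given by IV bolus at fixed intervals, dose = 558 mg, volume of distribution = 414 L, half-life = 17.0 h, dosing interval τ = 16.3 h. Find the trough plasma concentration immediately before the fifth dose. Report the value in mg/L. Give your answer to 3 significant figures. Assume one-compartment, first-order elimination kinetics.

C₀ per dose = Dose / Vd = 558 / 414 = 1.348 mg/L
k = ln2 / t½ = 0.693147 / 17.0 = 0.04077 h⁻¹
Fraction remaining after one interval: r = e^(−kτ) = e^(−0.04077 × 16.3) = 0.5145
Before dose 5, 4 doses have been given (aged 1τ, 2τ, 3τ, 4τ).
C_trough = C₀ × (r + r² + … + r^4) = C₀ × r(1−r^4)/(1−r)
        = 1.348 × 0.5145 × (1 − 0.07007) / (1 − 0.5145) = 1.328 mg/L

1.33 mg/L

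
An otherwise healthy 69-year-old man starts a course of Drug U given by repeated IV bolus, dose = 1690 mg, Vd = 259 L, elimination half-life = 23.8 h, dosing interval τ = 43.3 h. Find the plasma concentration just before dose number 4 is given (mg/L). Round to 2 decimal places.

2.52 mg/L

C₀ per dose = Dose / Vd = 1690 / 259 = 6.525 mg/L
k = ln2 / t½ = 0.693147 / 23.8 = 0.02912 h⁻¹
Fraction remaining after one interval: r = e^(−kτ) = e^(−0.02912 × 43.3) = 0.2834
Before dose 4, 3 doses have been given (aged 1τ, 2τ, 3τ).
C_trough = C₀ × (r + r² + … + r^3) = C₀ × r(1−r^3)/(1−r)
        = 6.525 × 0.2834 × (1 − 0.02276) / (1 − 0.2834) = 2.522 mg/L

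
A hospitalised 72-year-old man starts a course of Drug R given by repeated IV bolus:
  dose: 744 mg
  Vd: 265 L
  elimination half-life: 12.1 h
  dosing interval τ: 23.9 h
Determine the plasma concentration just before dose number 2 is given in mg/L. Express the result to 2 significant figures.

C₀ per dose = Dose / Vd = 744 / 265 = 2.808 mg/L
k = ln2 / t½ = 0.693147 / 12.1 = 0.05728 h⁻¹
Fraction remaining after one interval: r = e^(−kτ) = e^(−0.05728 × 23.9) = 0.2544
Before dose 2, 1 dose has been given (aged 1τ).
C_trough = C₀ × r = 2.808 × 0.2544 = 0.7144 mg/L

0.71 mg/L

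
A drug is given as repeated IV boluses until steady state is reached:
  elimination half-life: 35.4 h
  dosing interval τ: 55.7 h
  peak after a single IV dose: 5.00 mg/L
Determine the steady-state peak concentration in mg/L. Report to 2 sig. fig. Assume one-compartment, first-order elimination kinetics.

k = ln2 / t½ = 0.693147 / 35.4 = 0.01958 h⁻¹
e^(−kτ) = e^(−0.01958 × 55.7) = 0.3360
Accumulation ratio R = 1 / (1 − e^(−kτ)) = 1 / (1 − 0.3360) = 1.506
Steady-state peak = C₀ × R = 5.00 × 1.506 = 7.530 mg/L

7.5 mg/L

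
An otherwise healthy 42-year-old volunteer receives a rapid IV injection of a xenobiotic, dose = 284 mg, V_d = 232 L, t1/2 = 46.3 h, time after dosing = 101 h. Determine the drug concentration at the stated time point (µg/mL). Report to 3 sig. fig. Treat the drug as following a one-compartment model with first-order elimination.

0.270 µg/mL

C₀ = Dose / Vd = 284.0 / 232 = 1.224 mg/L
k = ln2 / t½ = 0.693147 / 46.3 = 0.01497 h⁻¹
C = C₀ · e^(−k·t) = 1.224 × e^(−0.01497 × 101)
  = 1.224 × 0.2205 = 0.2699 mg/L
(0.2699 mg/L = 0.2699 µg/mL)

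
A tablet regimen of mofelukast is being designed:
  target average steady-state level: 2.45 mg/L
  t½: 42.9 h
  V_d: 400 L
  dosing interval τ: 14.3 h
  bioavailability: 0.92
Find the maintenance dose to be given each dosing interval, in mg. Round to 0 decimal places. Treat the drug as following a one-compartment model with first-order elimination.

k = ln2 / t½ = 0.693147 / 42.9 = 0.01616 h⁻¹
CL = k × Vd = 0.01616 × 400 = 6.464 L/h
At steady state, F × (Dose/τ) = Css × CL.
Dose = Css × CL × τ / F = 2.45 × 6.464 × 14.3 / 0.92 = 246.2 mg

246 mg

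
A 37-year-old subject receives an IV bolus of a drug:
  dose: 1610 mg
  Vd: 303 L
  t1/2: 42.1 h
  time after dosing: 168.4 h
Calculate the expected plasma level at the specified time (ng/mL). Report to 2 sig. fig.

C₀ = Dose / Vd = 1610 / 303 = 5.314 mg/L
k = ln2 / t½ = 0.693147 / 42.1 = 0.01646 h⁻¹
t / t½ = 168.4 / 42.1 = 4 half-lives
C = C₀ × (1/2)^4 = 5.314 × 0.06250 = 0.3321 mg/L
Convert: 0.3321 mg/L × 1000 = 332.1 ng/mL

330 ng/mL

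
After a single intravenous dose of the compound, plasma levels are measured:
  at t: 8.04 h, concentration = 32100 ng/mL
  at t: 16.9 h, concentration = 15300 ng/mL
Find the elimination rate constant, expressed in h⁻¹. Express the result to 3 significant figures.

0.0836 h⁻¹

k = ln(C₁/C₂) / (t₂ − t₁) = ln(32100/15300) / (16.9 − 8.04)
  = 0.7410 / 8.860 = 0.08363 h⁻¹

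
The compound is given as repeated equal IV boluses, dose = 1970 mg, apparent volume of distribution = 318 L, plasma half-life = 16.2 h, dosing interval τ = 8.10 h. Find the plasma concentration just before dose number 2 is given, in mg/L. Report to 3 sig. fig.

C₀ per dose = Dose / Vd = 1970 / 318 = 6.195 mg/L
k = ln2 / t½ = 0.693147 / 16.2 = 0.04279 h⁻¹
Fraction remaining after one interval: r = e^(−kτ) = e^(−0.04279 × 8.10) = 0.7071
Before dose 2, 1 dose has been given (aged 1τ).
C_trough = C₀ × r = 6.195 × 0.7071 = 4.380 mg/L

4.38 mg/L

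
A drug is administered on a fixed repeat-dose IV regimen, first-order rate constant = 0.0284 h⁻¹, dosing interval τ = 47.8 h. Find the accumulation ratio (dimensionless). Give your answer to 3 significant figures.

1.35

e^(−kτ) = e^(−0.02840 × 47.8) = 0.2573
Accumulation ratio R = 1 / (1 − e^(−kτ)) = 1 / (1 − 0.2573) = 1.346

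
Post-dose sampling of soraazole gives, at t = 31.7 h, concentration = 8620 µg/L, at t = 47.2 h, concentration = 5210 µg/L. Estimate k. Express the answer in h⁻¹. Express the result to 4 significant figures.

0.03248 h⁻¹

k = ln(C₁/C₂) / (t₂ − t₁) = ln(8620/5210) / (47.2 − 31.7)
  = 0.5035 / 15.50 = 0.03248 h⁻¹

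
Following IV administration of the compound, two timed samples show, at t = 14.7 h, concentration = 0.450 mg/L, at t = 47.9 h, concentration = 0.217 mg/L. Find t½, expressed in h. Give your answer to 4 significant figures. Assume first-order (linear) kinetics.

31.55 h

k = ln(C₁/C₂) / (t₂ − t₁) = ln(0.450/0.217) / (47.9 − 14.7)
  = 0.7294 / 33.20 = 0.02197 h⁻¹
t½ = ln2 / k = 0.693147 / 0.02197 = 31.55 h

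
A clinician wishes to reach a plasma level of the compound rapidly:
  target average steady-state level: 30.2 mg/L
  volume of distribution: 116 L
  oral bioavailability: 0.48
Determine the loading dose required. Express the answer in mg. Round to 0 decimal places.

LD = Css × Vd / F = 30.2 × 116 / 0.48 = 7298 mg

7298 mg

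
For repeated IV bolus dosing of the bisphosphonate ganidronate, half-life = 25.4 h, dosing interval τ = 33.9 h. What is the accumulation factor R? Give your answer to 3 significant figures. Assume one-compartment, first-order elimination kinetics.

1.66

k = ln2 / t½ = 0.693147 / 25.4 = 0.02729 h⁻¹
e^(−kτ) = e^(−0.02729 × 33.9) = 0.3965
Accumulation ratio R = 1 / (1 − e^(−kτ)) = 1 / (1 − 0.3965) = 1.657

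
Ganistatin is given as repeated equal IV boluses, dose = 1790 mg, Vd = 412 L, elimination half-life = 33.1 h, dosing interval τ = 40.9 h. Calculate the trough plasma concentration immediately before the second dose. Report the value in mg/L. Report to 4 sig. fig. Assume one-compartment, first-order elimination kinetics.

C₀ per dose = Dose / Vd = 1790 / 412 = 4.345 mg/L
k = ln2 / t½ = 0.693147 / 33.1 = 0.02094 h⁻¹
Fraction remaining after one interval: r = e^(−kτ) = e^(−0.02094 × 40.9) = 0.4247
Before dose 2, 1 dose has been given (aged 1τ).
C_trough = C₀ × r = 4.345 × 0.4247 = 1.845 mg/L

1.845 mg/L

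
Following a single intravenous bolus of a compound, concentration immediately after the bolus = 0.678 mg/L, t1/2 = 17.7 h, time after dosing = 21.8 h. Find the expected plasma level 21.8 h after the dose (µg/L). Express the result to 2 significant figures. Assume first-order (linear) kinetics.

k = ln2 / t½ = 0.693147 / 17.7 = 0.03916 h⁻¹
C = C₀ · e^(−k·t) = 0.6780 × e^(−0.03916 × 21.8)
  = 0.6780 × 0.4258 = 0.2887 mg/L
Convert: 0.2887 mg/L × 1000 = 288.7 µg/L

290 µg/L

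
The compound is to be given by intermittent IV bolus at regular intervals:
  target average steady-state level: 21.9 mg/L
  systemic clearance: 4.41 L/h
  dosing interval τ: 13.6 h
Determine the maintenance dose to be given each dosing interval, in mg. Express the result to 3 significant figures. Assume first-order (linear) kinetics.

At steady state, Dose/τ = Css × CL.
Dose = Css × CL × τ = 21.9 × 4.410 × 13.6 = 1313 mg

1310 mg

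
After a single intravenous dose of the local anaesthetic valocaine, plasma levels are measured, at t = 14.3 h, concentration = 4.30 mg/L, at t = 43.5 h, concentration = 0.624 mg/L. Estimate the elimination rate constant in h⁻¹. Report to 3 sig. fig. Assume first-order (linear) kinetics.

0.0661 h⁻¹

k = ln(C₁/C₂) / (t₂ − t₁) = ln(4.30/0.624) / (43.5 − 14.3)
  = 1.930 / 29.20 = 0.06610 h⁻¹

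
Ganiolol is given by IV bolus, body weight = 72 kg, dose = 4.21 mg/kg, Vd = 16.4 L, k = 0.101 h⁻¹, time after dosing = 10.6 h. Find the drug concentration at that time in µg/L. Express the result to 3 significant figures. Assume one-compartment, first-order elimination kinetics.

Total dose = 4.21 × 72 = 303.1 mg
C₀ = Dose / Vd = 303.1 / 16.4 = 18.48 mg/L
C = C₀ · e^(−k·t) = 18.48 × e^(−0.1010 × 10.6)
  = 18.48 × 0.3428 = 6.335 mg/L
Convert: 6.335 mg/L × 1000 = 6335 µg/L

6340 µg/L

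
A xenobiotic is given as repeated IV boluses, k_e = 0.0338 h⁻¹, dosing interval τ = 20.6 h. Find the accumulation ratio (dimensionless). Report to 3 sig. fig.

1.99

e^(−kτ) = e^(−0.03380 × 20.6) = 0.4984
Accumulation ratio R = 1 / (1 − e^(−kτ)) = 1 / (1 − 0.4984) = 1.994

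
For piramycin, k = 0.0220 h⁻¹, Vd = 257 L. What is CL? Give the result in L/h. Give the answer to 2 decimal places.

5.65 L/h

CL = k × Vd = 0.0220 × 257 = 5.654 L/h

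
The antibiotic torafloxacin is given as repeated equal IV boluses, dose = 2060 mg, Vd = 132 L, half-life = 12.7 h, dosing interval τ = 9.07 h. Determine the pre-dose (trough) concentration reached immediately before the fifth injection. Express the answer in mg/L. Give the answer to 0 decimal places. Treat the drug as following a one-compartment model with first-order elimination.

21 mg/L

C₀ per dose = Dose / Vd = 2060 / 132 = 15.61 mg/L
k = ln2 / t½ = 0.693147 / 12.7 = 0.05458 h⁻¹
Fraction remaining after one interval: r = e^(−kτ) = e^(−0.05458 × 9.07) = 0.6095
Before dose 5, 4 doses have been given (aged 1τ, 2τ, 3τ, 4τ).
C_trough = C₀ × (r + r² + … + r^4) = C₀ × r(1−r^4)/(1−r)
        = 15.61 × 0.6095 × (1 − 0.1380) / (1 − 0.6095) = 21.00 mg/L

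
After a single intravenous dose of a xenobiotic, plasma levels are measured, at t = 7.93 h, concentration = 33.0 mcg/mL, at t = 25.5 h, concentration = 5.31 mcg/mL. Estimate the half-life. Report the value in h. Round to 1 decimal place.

k = ln(C₁/C₂) / (t₂ − t₁) = ln(33.0/5.31) / (25.5 − 7.93)
  = 1.827 / 17.57 = 0.1040 h⁻¹
t½ = ln2 / k = 0.693147 / 0.1040 = 6.665 h

6.7 h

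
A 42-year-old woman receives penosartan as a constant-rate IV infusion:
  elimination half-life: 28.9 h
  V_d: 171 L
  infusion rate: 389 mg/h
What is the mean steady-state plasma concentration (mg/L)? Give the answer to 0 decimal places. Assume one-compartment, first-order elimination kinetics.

k = ln2 / t½ = 0.693147 / 28.9 = 0.02398 h⁻¹
CL = k × Vd = 0.02398 × 171 = 4.101 L/h
At steady state Css = R₀ / CL = 389 / 4.101 = 94.85 mg/L

95 mg/L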